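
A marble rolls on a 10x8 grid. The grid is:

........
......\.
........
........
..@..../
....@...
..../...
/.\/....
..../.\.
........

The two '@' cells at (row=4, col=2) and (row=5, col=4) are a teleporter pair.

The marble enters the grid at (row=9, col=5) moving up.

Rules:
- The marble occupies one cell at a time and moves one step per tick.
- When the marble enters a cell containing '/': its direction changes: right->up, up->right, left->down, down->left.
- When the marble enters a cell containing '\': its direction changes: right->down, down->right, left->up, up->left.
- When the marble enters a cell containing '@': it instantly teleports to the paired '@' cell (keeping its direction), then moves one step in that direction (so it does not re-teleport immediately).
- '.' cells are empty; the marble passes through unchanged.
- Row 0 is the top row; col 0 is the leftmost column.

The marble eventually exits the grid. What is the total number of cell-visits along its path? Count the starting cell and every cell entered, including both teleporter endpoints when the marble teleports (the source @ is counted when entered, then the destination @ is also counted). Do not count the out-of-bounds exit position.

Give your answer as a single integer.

Answer: 10

Derivation:
Step 1: enter (9,5), '.' pass, move up to (8,5)
Step 2: enter (8,5), '.' pass, move up to (7,5)
Step 3: enter (7,5), '.' pass, move up to (6,5)
Step 4: enter (6,5), '.' pass, move up to (5,5)
Step 5: enter (5,5), '.' pass, move up to (4,5)
Step 6: enter (4,5), '.' pass, move up to (3,5)
Step 7: enter (3,5), '.' pass, move up to (2,5)
Step 8: enter (2,5), '.' pass, move up to (1,5)
Step 9: enter (1,5), '.' pass, move up to (0,5)
Step 10: enter (0,5), '.' pass, move up to (-1,5)
Step 11: at (-1,5) — EXIT via top edge, pos 5
Path length (cell visits): 10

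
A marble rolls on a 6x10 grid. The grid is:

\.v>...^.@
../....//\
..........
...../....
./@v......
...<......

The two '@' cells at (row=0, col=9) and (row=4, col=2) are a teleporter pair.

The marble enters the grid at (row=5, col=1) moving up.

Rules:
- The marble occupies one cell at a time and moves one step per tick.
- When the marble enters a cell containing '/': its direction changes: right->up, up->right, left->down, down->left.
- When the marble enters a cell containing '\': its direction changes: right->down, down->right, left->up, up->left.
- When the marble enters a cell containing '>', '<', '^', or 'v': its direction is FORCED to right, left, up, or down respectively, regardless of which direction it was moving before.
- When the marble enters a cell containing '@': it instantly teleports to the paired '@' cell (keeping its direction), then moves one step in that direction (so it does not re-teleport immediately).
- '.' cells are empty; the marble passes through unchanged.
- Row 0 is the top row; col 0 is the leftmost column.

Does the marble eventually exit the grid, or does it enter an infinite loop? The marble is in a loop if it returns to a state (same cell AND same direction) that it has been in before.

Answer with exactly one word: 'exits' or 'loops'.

Step 1: enter (5,1), '.' pass, move up to (4,1)
Step 2: enter (4,1), '/' deflects up->right, move right to (4,2)
Step 3: enter (4,2), '@' teleport (4,2)->(0,9), also enter (0,9), move right to (0,10)
Step 4: at (0,10) — EXIT via right edge, pos 0

Answer: exits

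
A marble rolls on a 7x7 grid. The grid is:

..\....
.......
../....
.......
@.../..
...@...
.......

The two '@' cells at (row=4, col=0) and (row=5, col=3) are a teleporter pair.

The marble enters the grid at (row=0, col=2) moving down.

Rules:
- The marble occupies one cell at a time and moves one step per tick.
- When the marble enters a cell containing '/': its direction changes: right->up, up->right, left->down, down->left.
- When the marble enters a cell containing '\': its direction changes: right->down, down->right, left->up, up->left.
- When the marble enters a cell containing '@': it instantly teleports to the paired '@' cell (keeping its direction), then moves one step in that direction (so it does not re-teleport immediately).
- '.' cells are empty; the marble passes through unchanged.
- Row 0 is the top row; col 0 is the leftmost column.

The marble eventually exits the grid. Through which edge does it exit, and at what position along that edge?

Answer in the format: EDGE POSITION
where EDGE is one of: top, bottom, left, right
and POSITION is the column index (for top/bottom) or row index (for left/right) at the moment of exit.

Answer: right 0

Derivation:
Step 1: enter (0,2), '\' deflects down->right, move right to (0,3)
Step 2: enter (0,3), '.' pass, move right to (0,4)
Step 3: enter (0,4), '.' pass, move right to (0,5)
Step 4: enter (0,5), '.' pass, move right to (0,6)
Step 5: enter (0,6), '.' pass, move right to (0,7)
Step 6: at (0,7) — EXIT via right edge, pos 0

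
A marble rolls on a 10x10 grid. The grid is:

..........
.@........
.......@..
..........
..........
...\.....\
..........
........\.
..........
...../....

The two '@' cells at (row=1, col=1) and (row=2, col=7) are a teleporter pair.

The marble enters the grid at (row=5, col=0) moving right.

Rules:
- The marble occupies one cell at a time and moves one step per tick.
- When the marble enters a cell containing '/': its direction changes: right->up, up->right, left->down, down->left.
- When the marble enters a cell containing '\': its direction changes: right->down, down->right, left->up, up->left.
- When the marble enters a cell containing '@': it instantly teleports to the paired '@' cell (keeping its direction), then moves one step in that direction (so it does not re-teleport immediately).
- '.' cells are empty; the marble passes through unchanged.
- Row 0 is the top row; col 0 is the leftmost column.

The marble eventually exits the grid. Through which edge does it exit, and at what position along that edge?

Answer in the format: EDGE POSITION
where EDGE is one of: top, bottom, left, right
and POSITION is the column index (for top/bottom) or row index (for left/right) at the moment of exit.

Answer: bottom 3

Derivation:
Step 1: enter (5,0), '.' pass, move right to (5,1)
Step 2: enter (5,1), '.' pass, move right to (5,2)
Step 3: enter (5,2), '.' pass, move right to (5,3)
Step 4: enter (5,3), '\' deflects right->down, move down to (6,3)
Step 5: enter (6,3), '.' pass, move down to (7,3)
Step 6: enter (7,3), '.' pass, move down to (8,3)
Step 7: enter (8,3), '.' pass, move down to (9,3)
Step 8: enter (9,3), '.' pass, move down to (10,3)
Step 9: at (10,3) — EXIT via bottom edge, pos 3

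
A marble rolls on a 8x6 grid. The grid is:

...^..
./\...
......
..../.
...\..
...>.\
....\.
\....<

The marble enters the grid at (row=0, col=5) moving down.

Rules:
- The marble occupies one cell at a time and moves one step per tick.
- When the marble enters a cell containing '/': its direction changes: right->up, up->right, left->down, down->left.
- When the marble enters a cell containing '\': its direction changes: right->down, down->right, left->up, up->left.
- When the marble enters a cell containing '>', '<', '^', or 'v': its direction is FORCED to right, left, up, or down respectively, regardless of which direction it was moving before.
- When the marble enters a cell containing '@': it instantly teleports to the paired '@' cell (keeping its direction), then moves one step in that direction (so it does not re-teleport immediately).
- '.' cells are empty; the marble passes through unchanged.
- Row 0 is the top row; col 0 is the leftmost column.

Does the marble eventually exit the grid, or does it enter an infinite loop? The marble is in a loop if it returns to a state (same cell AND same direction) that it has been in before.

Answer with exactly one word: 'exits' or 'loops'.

Answer: exits

Derivation:
Step 1: enter (0,5), '.' pass, move down to (1,5)
Step 2: enter (1,5), '.' pass, move down to (2,5)
Step 3: enter (2,5), '.' pass, move down to (3,5)
Step 4: enter (3,5), '.' pass, move down to (4,5)
Step 5: enter (4,5), '.' pass, move down to (5,5)
Step 6: enter (5,5), '\' deflects down->right, move right to (5,6)
Step 7: at (5,6) — EXIT via right edge, pos 5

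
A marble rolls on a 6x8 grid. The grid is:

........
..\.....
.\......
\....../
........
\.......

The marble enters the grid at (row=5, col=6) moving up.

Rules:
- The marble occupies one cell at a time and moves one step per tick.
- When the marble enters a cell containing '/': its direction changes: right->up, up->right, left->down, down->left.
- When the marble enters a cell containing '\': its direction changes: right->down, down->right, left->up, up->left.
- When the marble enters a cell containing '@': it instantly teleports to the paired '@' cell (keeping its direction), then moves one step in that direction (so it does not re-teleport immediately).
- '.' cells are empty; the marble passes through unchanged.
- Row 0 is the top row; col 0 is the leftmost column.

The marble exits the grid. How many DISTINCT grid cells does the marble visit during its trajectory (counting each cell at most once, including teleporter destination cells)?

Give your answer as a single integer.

Answer: 6

Derivation:
Step 1: enter (5,6), '.' pass, move up to (4,6)
Step 2: enter (4,6), '.' pass, move up to (3,6)
Step 3: enter (3,6), '.' pass, move up to (2,6)
Step 4: enter (2,6), '.' pass, move up to (1,6)
Step 5: enter (1,6), '.' pass, move up to (0,6)
Step 6: enter (0,6), '.' pass, move up to (-1,6)
Step 7: at (-1,6) — EXIT via top edge, pos 6
Distinct cells visited: 6 (path length 6)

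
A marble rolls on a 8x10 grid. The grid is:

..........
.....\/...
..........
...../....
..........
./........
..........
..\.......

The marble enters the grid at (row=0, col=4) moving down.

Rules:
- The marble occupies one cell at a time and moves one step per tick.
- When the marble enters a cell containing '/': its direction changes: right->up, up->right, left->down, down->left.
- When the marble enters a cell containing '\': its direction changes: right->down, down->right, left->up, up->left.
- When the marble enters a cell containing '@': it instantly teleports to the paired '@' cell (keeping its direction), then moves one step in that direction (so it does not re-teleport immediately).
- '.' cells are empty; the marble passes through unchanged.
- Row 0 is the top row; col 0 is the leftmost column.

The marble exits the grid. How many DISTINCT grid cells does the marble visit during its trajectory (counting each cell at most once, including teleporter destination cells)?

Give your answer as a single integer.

Answer: 8

Derivation:
Step 1: enter (0,4), '.' pass, move down to (1,4)
Step 2: enter (1,4), '.' pass, move down to (2,4)
Step 3: enter (2,4), '.' pass, move down to (3,4)
Step 4: enter (3,4), '.' pass, move down to (4,4)
Step 5: enter (4,4), '.' pass, move down to (5,4)
Step 6: enter (5,4), '.' pass, move down to (6,4)
Step 7: enter (6,4), '.' pass, move down to (7,4)
Step 8: enter (7,4), '.' pass, move down to (8,4)
Step 9: at (8,4) — EXIT via bottom edge, pos 4
Distinct cells visited: 8 (path length 8)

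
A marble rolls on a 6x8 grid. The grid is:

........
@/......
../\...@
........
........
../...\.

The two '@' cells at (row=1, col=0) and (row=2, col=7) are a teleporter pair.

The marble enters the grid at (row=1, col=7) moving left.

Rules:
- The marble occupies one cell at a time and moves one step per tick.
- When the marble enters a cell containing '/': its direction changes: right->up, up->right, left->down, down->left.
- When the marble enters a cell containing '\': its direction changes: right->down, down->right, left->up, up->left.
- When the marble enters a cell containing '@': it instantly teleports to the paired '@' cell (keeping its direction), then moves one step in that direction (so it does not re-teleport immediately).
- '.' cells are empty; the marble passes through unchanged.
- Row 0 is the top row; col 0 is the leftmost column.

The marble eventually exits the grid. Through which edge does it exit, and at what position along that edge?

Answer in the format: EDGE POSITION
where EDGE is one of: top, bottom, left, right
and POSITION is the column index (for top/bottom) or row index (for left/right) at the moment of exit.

Answer: bottom 1

Derivation:
Step 1: enter (1,7), '.' pass, move left to (1,6)
Step 2: enter (1,6), '.' pass, move left to (1,5)
Step 3: enter (1,5), '.' pass, move left to (1,4)
Step 4: enter (1,4), '.' pass, move left to (1,3)
Step 5: enter (1,3), '.' pass, move left to (1,2)
Step 6: enter (1,2), '.' pass, move left to (1,1)
Step 7: enter (1,1), '/' deflects left->down, move down to (2,1)
Step 8: enter (2,1), '.' pass, move down to (3,1)
Step 9: enter (3,1), '.' pass, move down to (4,1)
Step 10: enter (4,1), '.' pass, move down to (5,1)
Step 11: enter (5,1), '.' pass, move down to (6,1)
Step 12: at (6,1) — EXIT via bottom edge, pos 1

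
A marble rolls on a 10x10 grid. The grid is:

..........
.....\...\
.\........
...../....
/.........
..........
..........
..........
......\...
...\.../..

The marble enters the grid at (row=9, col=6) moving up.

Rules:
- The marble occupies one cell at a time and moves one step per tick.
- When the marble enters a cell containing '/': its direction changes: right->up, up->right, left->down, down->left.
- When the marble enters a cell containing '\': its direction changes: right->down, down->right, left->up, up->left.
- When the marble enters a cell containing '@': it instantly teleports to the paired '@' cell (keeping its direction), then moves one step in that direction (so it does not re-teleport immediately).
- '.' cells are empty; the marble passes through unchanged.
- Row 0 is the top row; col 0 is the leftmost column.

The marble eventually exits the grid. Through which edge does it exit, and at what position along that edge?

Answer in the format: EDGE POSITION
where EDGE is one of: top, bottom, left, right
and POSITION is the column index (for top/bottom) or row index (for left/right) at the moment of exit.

Step 1: enter (9,6), '.' pass, move up to (8,6)
Step 2: enter (8,6), '\' deflects up->left, move left to (8,5)
Step 3: enter (8,5), '.' pass, move left to (8,4)
Step 4: enter (8,4), '.' pass, move left to (8,3)
Step 5: enter (8,3), '.' pass, move left to (8,2)
Step 6: enter (8,2), '.' pass, move left to (8,1)
Step 7: enter (8,1), '.' pass, move left to (8,0)
Step 8: enter (8,0), '.' pass, move left to (8,-1)
Step 9: at (8,-1) — EXIT via left edge, pos 8

Answer: left 8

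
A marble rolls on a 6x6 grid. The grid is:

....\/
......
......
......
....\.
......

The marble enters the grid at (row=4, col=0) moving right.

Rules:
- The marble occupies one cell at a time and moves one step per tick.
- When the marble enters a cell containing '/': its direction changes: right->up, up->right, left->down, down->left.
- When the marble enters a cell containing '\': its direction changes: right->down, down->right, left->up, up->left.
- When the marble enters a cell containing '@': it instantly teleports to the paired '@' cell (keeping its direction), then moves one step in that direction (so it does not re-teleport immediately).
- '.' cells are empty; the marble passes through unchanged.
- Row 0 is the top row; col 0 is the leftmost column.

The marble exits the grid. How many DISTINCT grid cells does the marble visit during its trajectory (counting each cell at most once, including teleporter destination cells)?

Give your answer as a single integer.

Step 1: enter (4,0), '.' pass, move right to (4,1)
Step 2: enter (4,1), '.' pass, move right to (4,2)
Step 3: enter (4,2), '.' pass, move right to (4,3)
Step 4: enter (4,3), '.' pass, move right to (4,4)
Step 5: enter (4,4), '\' deflects right->down, move down to (5,4)
Step 6: enter (5,4), '.' pass, move down to (6,4)
Step 7: at (6,4) — EXIT via bottom edge, pos 4
Distinct cells visited: 6 (path length 6)

Answer: 6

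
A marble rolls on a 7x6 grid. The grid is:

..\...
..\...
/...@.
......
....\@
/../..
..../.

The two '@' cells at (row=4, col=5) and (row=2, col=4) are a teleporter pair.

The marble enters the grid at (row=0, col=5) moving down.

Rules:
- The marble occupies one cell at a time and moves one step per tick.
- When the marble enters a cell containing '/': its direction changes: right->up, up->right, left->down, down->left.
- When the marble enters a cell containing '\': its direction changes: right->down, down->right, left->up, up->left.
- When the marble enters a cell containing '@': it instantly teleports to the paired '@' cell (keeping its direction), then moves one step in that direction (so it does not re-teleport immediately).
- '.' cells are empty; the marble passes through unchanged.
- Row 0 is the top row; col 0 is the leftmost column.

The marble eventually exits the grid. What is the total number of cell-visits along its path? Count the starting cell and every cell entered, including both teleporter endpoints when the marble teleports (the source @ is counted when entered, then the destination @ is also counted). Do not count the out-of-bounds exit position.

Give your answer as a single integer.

Step 1: enter (0,5), '.' pass, move down to (1,5)
Step 2: enter (1,5), '.' pass, move down to (2,5)
Step 3: enter (2,5), '.' pass, move down to (3,5)
Step 4: enter (3,5), '.' pass, move down to (4,5)
Step 5: enter (4,5), '@' teleport (4,5)->(2,4), also enter (2,4), move down to (3,4)
Step 6: enter (3,4), '.' pass, move down to (4,4)
Step 7: enter (4,4), '\' deflects down->right, move right to (4,5)
Step 8: enter (4,5), '@' teleport (4,5)->(2,4), also enter (2,4), move right to (2,5)
Step 9: enter (2,5), '.' pass, move right to (2,6)
Step 10: at (2,6) — EXIT via right edge, pos 2
Path length (cell visits): 11

Answer: 11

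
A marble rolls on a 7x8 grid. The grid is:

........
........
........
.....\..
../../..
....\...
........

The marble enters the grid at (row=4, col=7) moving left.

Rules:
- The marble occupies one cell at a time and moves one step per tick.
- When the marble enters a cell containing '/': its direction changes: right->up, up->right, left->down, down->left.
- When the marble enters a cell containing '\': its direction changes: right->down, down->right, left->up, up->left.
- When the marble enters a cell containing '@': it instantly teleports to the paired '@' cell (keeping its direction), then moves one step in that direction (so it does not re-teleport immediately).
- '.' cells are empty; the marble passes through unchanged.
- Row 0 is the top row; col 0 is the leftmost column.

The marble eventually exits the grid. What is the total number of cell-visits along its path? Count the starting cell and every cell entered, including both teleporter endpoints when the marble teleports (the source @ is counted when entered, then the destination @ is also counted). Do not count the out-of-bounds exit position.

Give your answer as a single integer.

Answer: 5

Derivation:
Step 1: enter (4,7), '.' pass, move left to (4,6)
Step 2: enter (4,6), '.' pass, move left to (4,5)
Step 3: enter (4,5), '/' deflects left->down, move down to (5,5)
Step 4: enter (5,5), '.' pass, move down to (6,5)
Step 5: enter (6,5), '.' pass, move down to (7,5)
Step 6: at (7,5) — EXIT via bottom edge, pos 5
Path length (cell visits): 5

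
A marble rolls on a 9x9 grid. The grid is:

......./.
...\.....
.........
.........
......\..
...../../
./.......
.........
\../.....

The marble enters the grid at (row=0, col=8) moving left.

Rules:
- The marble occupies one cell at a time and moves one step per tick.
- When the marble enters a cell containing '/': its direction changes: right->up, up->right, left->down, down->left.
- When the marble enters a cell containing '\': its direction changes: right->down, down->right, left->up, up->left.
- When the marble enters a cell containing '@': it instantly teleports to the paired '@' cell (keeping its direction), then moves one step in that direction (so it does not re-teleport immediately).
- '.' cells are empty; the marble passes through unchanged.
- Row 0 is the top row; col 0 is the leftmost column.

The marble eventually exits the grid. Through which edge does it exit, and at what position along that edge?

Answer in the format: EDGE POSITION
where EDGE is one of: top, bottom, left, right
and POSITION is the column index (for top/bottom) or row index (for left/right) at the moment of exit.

Step 1: enter (0,8), '.' pass, move left to (0,7)
Step 2: enter (0,7), '/' deflects left->down, move down to (1,7)
Step 3: enter (1,7), '.' pass, move down to (2,7)
Step 4: enter (2,7), '.' pass, move down to (3,7)
Step 5: enter (3,7), '.' pass, move down to (4,7)
Step 6: enter (4,7), '.' pass, move down to (5,7)
Step 7: enter (5,7), '.' pass, move down to (6,7)
Step 8: enter (6,7), '.' pass, move down to (7,7)
Step 9: enter (7,7), '.' pass, move down to (8,7)
Step 10: enter (8,7), '.' pass, move down to (9,7)
Step 11: at (9,7) — EXIT via bottom edge, pos 7

Answer: bottom 7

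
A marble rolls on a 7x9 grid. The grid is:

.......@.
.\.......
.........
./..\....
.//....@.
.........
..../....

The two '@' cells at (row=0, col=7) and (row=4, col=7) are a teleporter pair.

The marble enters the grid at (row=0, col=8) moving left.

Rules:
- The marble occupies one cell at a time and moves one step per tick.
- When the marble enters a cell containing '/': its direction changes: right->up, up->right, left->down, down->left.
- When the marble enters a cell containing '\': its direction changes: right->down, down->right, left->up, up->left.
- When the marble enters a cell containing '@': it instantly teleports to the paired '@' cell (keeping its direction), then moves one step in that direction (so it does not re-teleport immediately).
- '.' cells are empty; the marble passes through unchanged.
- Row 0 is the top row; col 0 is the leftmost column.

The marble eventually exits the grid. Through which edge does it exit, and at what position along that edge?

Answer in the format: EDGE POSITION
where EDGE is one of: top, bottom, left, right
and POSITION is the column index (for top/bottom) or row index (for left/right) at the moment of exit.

Step 1: enter (0,8), '.' pass, move left to (0,7)
Step 2: enter (0,7), '@' teleport (0,7)->(4,7), also enter (4,7), move left to (4,6)
Step 3: enter (4,6), '.' pass, move left to (4,5)
Step 4: enter (4,5), '.' pass, move left to (4,4)
Step 5: enter (4,4), '.' pass, move left to (4,3)
Step 6: enter (4,3), '.' pass, move left to (4,2)
Step 7: enter (4,2), '/' deflects left->down, move down to (5,2)
Step 8: enter (5,2), '.' pass, move down to (6,2)
Step 9: enter (6,2), '.' pass, move down to (7,2)
Step 10: at (7,2) — EXIT via bottom edge, pos 2

Answer: bottom 2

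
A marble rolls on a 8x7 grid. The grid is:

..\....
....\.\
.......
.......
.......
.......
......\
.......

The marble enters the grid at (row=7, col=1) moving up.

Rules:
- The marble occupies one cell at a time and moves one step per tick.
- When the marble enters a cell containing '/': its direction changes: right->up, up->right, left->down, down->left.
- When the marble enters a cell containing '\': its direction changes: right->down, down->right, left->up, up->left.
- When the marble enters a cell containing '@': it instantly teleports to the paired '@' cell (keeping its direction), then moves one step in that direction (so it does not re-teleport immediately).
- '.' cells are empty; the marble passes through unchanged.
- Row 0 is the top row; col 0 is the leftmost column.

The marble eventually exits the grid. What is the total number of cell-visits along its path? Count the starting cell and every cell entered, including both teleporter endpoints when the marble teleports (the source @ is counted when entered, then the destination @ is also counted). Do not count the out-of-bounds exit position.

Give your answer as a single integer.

Answer: 8

Derivation:
Step 1: enter (7,1), '.' pass, move up to (6,1)
Step 2: enter (6,1), '.' pass, move up to (5,1)
Step 3: enter (5,1), '.' pass, move up to (4,1)
Step 4: enter (4,1), '.' pass, move up to (3,1)
Step 5: enter (3,1), '.' pass, move up to (2,1)
Step 6: enter (2,1), '.' pass, move up to (1,1)
Step 7: enter (1,1), '.' pass, move up to (0,1)
Step 8: enter (0,1), '.' pass, move up to (-1,1)
Step 9: at (-1,1) — EXIT via top edge, pos 1
Path length (cell visits): 8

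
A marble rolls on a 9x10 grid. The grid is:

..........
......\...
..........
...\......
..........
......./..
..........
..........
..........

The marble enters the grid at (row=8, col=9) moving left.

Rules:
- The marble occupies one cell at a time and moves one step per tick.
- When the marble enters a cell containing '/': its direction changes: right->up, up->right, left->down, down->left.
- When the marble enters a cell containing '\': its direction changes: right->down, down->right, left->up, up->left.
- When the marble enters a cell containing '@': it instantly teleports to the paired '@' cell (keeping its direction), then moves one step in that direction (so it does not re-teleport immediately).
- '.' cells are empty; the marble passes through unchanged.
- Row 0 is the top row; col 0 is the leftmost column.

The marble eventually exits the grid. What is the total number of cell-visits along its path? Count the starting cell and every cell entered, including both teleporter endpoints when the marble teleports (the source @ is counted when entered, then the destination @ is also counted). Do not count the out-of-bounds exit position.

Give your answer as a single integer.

Answer: 10

Derivation:
Step 1: enter (8,9), '.' pass, move left to (8,8)
Step 2: enter (8,8), '.' pass, move left to (8,7)
Step 3: enter (8,7), '.' pass, move left to (8,6)
Step 4: enter (8,6), '.' pass, move left to (8,5)
Step 5: enter (8,5), '.' pass, move left to (8,4)
Step 6: enter (8,4), '.' pass, move left to (8,3)
Step 7: enter (8,3), '.' pass, move left to (8,2)
Step 8: enter (8,2), '.' pass, move left to (8,1)
Step 9: enter (8,1), '.' pass, move left to (8,0)
Step 10: enter (8,0), '.' pass, move left to (8,-1)
Step 11: at (8,-1) — EXIT via left edge, pos 8
Path length (cell visits): 10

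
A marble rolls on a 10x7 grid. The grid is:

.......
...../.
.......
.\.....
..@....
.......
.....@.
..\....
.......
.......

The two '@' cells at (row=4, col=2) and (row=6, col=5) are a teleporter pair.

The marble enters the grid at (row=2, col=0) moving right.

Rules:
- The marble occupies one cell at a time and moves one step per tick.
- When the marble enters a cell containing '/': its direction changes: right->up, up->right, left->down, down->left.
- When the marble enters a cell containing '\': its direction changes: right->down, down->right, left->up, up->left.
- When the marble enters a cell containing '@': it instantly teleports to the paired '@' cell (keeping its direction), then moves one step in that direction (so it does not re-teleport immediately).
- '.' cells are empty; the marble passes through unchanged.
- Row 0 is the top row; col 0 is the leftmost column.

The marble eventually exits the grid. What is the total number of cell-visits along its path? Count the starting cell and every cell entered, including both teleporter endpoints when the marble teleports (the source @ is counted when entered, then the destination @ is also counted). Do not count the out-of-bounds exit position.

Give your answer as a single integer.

Step 1: enter (2,0), '.' pass, move right to (2,1)
Step 2: enter (2,1), '.' pass, move right to (2,2)
Step 3: enter (2,2), '.' pass, move right to (2,3)
Step 4: enter (2,3), '.' pass, move right to (2,4)
Step 5: enter (2,4), '.' pass, move right to (2,5)
Step 6: enter (2,5), '.' pass, move right to (2,6)
Step 7: enter (2,6), '.' pass, move right to (2,7)
Step 8: at (2,7) — EXIT via right edge, pos 2
Path length (cell visits): 7

Answer: 7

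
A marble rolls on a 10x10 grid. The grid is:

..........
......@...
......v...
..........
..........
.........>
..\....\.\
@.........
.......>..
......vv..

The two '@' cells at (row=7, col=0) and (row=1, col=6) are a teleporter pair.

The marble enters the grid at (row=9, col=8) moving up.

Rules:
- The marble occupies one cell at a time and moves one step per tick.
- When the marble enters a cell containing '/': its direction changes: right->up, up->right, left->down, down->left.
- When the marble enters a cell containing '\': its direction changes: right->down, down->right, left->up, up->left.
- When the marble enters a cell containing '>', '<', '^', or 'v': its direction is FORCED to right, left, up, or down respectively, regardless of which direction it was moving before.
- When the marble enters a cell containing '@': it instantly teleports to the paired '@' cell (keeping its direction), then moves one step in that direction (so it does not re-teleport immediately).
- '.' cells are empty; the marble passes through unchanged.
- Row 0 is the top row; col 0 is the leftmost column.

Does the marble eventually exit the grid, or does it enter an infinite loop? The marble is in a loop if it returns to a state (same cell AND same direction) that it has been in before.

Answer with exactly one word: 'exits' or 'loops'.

Step 1: enter (9,8), '.' pass, move up to (8,8)
Step 2: enter (8,8), '.' pass, move up to (7,8)
Step 3: enter (7,8), '.' pass, move up to (6,8)
Step 4: enter (6,8), '.' pass, move up to (5,8)
Step 5: enter (5,8), '.' pass, move up to (4,8)
Step 6: enter (4,8), '.' pass, move up to (3,8)
Step 7: enter (3,8), '.' pass, move up to (2,8)
Step 8: enter (2,8), '.' pass, move up to (1,8)
Step 9: enter (1,8), '.' pass, move up to (0,8)
Step 10: enter (0,8), '.' pass, move up to (-1,8)
Step 11: at (-1,8) — EXIT via top edge, pos 8

Answer: exits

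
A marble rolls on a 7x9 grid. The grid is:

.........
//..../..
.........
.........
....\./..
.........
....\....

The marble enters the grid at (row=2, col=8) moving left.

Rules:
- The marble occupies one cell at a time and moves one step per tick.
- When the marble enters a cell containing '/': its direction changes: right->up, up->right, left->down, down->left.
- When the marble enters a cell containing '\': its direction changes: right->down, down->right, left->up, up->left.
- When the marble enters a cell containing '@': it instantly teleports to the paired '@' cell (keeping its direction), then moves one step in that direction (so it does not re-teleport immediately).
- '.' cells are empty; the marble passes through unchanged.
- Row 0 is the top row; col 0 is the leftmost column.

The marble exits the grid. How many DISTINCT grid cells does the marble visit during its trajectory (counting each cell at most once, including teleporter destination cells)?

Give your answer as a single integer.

Answer: 9

Derivation:
Step 1: enter (2,8), '.' pass, move left to (2,7)
Step 2: enter (2,7), '.' pass, move left to (2,6)
Step 3: enter (2,6), '.' pass, move left to (2,5)
Step 4: enter (2,5), '.' pass, move left to (2,4)
Step 5: enter (2,4), '.' pass, move left to (2,3)
Step 6: enter (2,3), '.' pass, move left to (2,2)
Step 7: enter (2,2), '.' pass, move left to (2,1)
Step 8: enter (2,1), '.' pass, move left to (2,0)
Step 9: enter (2,0), '.' pass, move left to (2,-1)
Step 10: at (2,-1) — EXIT via left edge, pos 2
Distinct cells visited: 9 (path length 9)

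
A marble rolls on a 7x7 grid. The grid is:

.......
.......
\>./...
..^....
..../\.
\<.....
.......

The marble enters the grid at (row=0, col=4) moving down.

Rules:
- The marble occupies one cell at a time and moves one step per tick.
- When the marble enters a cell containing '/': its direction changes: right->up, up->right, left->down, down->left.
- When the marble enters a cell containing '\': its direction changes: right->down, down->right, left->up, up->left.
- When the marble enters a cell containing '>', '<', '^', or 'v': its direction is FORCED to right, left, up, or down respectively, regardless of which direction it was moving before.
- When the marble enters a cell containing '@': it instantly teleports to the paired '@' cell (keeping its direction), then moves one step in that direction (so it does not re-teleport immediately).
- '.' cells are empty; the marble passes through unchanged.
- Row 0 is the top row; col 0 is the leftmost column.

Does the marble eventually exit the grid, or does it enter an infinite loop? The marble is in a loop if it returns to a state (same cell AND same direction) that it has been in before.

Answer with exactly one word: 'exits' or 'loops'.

Step 1: enter (0,4), '.' pass, move down to (1,4)
Step 2: enter (1,4), '.' pass, move down to (2,4)
Step 3: enter (2,4), '.' pass, move down to (3,4)
Step 4: enter (3,4), '.' pass, move down to (4,4)
Step 5: enter (4,4), '/' deflects down->left, move left to (4,3)
Step 6: enter (4,3), '.' pass, move left to (4,2)
Step 7: enter (4,2), '.' pass, move left to (4,1)
Step 8: enter (4,1), '.' pass, move left to (4,0)
Step 9: enter (4,0), '.' pass, move left to (4,-1)
Step 10: at (4,-1) — EXIT via left edge, pos 4

Answer: exits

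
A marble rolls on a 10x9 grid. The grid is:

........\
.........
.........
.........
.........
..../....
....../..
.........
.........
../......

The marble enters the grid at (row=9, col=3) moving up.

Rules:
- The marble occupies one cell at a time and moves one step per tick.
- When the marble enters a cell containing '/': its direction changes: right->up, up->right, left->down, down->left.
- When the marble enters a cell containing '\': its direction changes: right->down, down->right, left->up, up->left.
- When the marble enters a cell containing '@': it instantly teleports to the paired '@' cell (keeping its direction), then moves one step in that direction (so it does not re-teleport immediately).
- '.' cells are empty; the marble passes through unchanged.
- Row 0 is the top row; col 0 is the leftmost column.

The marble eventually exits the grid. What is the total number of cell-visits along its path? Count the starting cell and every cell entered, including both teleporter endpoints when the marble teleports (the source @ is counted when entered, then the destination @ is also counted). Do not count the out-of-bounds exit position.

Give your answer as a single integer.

Answer: 10

Derivation:
Step 1: enter (9,3), '.' pass, move up to (8,3)
Step 2: enter (8,3), '.' pass, move up to (7,3)
Step 3: enter (7,3), '.' pass, move up to (6,3)
Step 4: enter (6,3), '.' pass, move up to (5,3)
Step 5: enter (5,3), '.' pass, move up to (4,3)
Step 6: enter (4,3), '.' pass, move up to (3,3)
Step 7: enter (3,3), '.' pass, move up to (2,3)
Step 8: enter (2,3), '.' pass, move up to (1,3)
Step 9: enter (1,3), '.' pass, move up to (0,3)
Step 10: enter (0,3), '.' pass, move up to (-1,3)
Step 11: at (-1,3) — EXIT via top edge, pos 3
Path length (cell visits): 10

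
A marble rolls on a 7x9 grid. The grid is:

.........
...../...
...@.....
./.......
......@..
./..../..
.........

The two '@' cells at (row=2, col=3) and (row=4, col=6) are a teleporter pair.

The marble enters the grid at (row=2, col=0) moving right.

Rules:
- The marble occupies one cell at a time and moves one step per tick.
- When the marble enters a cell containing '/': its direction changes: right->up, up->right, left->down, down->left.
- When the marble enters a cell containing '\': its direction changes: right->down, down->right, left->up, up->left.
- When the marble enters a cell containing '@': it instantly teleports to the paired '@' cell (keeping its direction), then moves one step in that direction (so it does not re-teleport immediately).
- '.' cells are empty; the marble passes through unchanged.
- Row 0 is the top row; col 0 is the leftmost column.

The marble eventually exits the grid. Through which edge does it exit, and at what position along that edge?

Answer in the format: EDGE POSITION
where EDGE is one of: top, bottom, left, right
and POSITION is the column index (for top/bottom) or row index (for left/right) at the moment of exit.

Answer: right 4

Derivation:
Step 1: enter (2,0), '.' pass, move right to (2,1)
Step 2: enter (2,1), '.' pass, move right to (2,2)
Step 3: enter (2,2), '.' pass, move right to (2,3)
Step 4: enter (2,3), '@' teleport (2,3)->(4,6), also enter (4,6), move right to (4,7)
Step 5: enter (4,7), '.' pass, move right to (4,8)
Step 6: enter (4,8), '.' pass, move right to (4,9)
Step 7: at (4,9) — EXIT via right edge, pos 4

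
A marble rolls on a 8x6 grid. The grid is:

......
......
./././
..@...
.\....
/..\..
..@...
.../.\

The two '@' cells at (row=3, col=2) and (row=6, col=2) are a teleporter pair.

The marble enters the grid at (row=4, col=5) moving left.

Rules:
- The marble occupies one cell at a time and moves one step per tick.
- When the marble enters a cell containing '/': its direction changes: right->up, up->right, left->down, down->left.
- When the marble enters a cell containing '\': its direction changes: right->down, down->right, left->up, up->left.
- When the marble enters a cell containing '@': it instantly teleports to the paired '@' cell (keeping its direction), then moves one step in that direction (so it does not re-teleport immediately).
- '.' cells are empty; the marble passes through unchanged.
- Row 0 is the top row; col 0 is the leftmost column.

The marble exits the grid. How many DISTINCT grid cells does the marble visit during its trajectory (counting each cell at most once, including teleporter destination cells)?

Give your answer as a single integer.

Step 1: enter (4,5), '.' pass, move left to (4,4)
Step 2: enter (4,4), '.' pass, move left to (4,3)
Step 3: enter (4,3), '.' pass, move left to (4,2)
Step 4: enter (4,2), '.' pass, move left to (4,1)
Step 5: enter (4,1), '\' deflects left->up, move up to (3,1)
Step 6: enter (3,1), '.' pass, move up to (2,1)
Step 7: enter (2,1), '/' deflects up->right, move right to (2,2)
Step 8: enter (2,2), '.' pass, move right to (2,3)
Step 9: enter (2,3), '/' deflects right->up, move up to (1,3)
Step 10: enter (1,3), '.' pass, move up to (0,3)
Step 11: enter (0,3), '.' pass, move up to (-1,3)
Step 12: at (-1,3) — EXIT via top edge, pos 3
Distinct cells visited: 11 (path length 11)

Answer: 11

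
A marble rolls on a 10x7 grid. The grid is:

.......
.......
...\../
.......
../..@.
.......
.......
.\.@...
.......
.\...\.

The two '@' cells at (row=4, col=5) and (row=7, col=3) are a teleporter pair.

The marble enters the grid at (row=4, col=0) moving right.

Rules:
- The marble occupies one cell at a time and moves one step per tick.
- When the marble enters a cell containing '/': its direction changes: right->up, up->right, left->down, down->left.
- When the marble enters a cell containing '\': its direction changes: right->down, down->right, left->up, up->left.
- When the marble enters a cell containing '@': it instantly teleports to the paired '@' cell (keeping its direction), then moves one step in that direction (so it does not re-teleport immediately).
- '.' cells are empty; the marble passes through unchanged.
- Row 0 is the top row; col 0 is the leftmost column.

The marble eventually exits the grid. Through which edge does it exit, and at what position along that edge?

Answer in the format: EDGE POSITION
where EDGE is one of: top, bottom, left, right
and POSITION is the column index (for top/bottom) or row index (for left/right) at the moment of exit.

Answer: top 2

Derivation:
Step 1: enter (4,0), '.' pass, move right to (4,1)
Step 2: enter (4,1), '.' pass, move right to (4,2)
Step 3: enter (4,2), '/' deflects right->up, move up to (3,2)
Step 4: enter (3,2), '.' pass, move up to (2,2)
Step 5: enter (2,2), '.' pass, move up to (1,2)
Step 6: enter (1,2), '.' pass, move up to (0,2)
Step 7: enter (0,2), '.' pass, move up to (-1,2)
Step 8: at (-1,2) — EXIT via top edge, pos 2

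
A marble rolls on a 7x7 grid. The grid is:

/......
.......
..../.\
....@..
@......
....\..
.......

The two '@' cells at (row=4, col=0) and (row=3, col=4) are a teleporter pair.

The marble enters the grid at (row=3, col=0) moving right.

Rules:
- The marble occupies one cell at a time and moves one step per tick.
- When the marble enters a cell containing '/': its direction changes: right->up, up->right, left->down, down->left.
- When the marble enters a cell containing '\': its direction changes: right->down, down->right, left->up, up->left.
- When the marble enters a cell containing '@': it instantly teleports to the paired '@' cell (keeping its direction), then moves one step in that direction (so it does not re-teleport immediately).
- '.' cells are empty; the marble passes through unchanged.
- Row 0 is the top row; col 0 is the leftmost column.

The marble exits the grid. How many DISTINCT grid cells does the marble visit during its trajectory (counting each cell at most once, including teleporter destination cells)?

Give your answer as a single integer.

Answer: 12

Derivation:
Step 1: enter (3,0), '.' pass, move right to (3,1)
Step 2: enter (3,1), '.' pass, move right to (3,2)
Step 3: enter (3,2), '.' pass, move right to (3,3)
Step 4: enter (3,3), '.' pass, move right to (3,4)
Step 5: enter (3,4), '@' teleport (3,4)->(4,0), also enter (4,0), move right to (4,1)
Step 6: enter (4,1), '.' pass, move right to (4,2)
Step 7: enter (4,2), '.' pass, move right to (4,3)
Step 8: enter (4,3), '.' pass, move right to (4,4)
Step 9: enter (4,4), '.' pass, move right to (4,5)
Step 10: enter (4,5), '.' pass, move right to (4,6)
Step 11: enter (4,6), '.' pass, move right to (4,7)
Step 12: at (4,7) — EXIT via right edge, pos 4
Distinct cells visited: 12 (path length 12)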